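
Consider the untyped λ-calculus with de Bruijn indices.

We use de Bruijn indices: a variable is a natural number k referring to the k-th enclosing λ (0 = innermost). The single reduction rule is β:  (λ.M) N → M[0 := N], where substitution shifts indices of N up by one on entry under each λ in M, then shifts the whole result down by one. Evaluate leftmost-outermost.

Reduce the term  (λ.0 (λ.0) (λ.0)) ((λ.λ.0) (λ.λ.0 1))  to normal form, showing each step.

Answer: normal form = λ.0  (in 4 steps)

Derivation:
  start: (λ.0 (λ.0) (λ.0)) ((λ.λ.0) (λ.λ.0 1))
  →1  (λ.λ.0) (λ.λ.0 1) (λ.0) (λ.0)
  →2  (λ.0) (λ.0) (λ.0)
  →3  (λ.0) (λ.0)
  →4  λ.0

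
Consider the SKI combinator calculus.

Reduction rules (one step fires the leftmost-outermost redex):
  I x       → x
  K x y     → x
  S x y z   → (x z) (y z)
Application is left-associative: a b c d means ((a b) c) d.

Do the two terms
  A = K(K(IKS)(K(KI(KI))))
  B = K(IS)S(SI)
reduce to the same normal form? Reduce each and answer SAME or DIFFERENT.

Answer: DIFFERENT — A ⇓ K(KS), B ⇓ S(SI)

Working:
Term A:
  start: K(K(IKS)(K(KI(KI))))
  →1  K(IKS)
  →2  K(KS)

Term B:
  start: K(IS)S(SI)
  →1  IS(SI)
  →2  S(SI)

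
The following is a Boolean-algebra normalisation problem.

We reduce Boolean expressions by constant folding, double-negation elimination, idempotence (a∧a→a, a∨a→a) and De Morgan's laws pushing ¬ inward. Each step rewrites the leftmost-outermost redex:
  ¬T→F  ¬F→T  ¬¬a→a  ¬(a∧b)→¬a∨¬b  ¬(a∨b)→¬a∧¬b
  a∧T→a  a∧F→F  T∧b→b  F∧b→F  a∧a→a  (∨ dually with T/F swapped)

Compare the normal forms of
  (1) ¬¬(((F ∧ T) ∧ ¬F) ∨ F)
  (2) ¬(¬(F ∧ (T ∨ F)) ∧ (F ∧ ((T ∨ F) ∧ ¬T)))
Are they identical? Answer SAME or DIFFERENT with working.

Answer: DIFFERENT — A ⇓ F, B ⇓ T

Working:
Term A:
  start: ¬¬(((F ∧ T) ∧ ¬F) ∨ F)
  [1] ((F ∧ T) ∧ ¬F) ∨ F
  [2] (F ∧ T) ∧ ¬F
  [3] F ∧ ¬F
  [4] F

Term B:
  start: ¬(¬(F ∧ (T ∨ F)) ∧ (F ∧ ((T ∨ F) ∧ ¬T)))
  [1] ¬¬(F ∧ (T ∨ F)) ∨ ¬(F ∧ ((T ∨ F) ∧ ¬T))
  [2] (F ∧ (T ∨ F)) ∨ ¬(F ∧ ((T ∨ F) ∧ ¬T))
  [3] F ∨ ¬(F ∧ ((T ∨ F) ∧ ¬T))
  [4] ¬(F ∧ ((T ∨ F) ∧ ¬T))
  [5] ¬F ∨ ¬((T ∨ F) ∧ ¬T)
  [6] T ∨ ¬((T ∨ F) ∧ ¬T)
  [7] T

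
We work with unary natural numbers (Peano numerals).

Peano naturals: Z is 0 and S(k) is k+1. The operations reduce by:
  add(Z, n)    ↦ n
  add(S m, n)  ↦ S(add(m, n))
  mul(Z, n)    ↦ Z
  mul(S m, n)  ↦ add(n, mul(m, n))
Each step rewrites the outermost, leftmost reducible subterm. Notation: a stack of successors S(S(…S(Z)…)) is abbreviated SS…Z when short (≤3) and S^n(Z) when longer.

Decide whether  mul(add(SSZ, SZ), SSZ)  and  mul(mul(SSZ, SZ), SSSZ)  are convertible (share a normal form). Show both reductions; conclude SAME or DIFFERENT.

Answer: SAME — A ⇓ S^6(Z), B ⇓ S^6(Z)

Reduction:
Term A:
  start: mul(add(SSZ, SZ), SSZ)
  →1  mul(S(add(SZ, SZ)), SSZ)
  →2  add(SSZ, mul(add(SZ, SZ), SSZ))
  →3  S(add(SZ, mul(add(SZ, SZ), SSZ)))
  →4  S(S(add(Z, mul(add(SZ, SZ), SSZ))))
  →5  S(S(mul(add(SZ, SZ), SSZ)))
  →6  S(S(mul(S(add(Z, SZ)), SSZ)))
  →7  S(S(add(SSZ, mul(add(Z, SZ), SSZ))))
  →8  S(S(S(add(SZ, mul(add(Z, SZ), SSZ)))))
  →9  S(S(S(S(add(Z, mul(add(Z, SZ), SSZ))))))
  →10  S(S(S(S(mul(add(Z, SZ), SSZ)))))
  →11  S(S(S(S(mul(SZ, SSZ)))))
  →12  S(S(S(S(add(SSZ, mul(Z, SSZ))))))
  →13  S(S(S(S(S(add(SZ, mul(Z, SSZ)))))))
  →14  S(S(S(S(S(S(add(Z, mul(Z, SSZ))))))))
  →15  S(S(S(S(S(S(mul(Z, SSZ)))))))
  →16  S^6(Z)

Term B:
  start: mul(mul(SSZ, SZ), SSSZ)
  →1  mul(add(SZ, mul(SZ, SZ)), SSSZ)
  →2  mul(S(add(Z, mul(SZ, SZ))), SSSZ)
  →3  add(SSSZ, mul(add(Z, mul(SZ, SZ)), SSSZ))
  →4  S(add(SSZ, mul(add(Z, mul(SZ, SZ)), SSSZ)))
  →5  S(S(add(SZ, mul(add(Z, mul(SZ, SZ)), SSSZ))))
  →6  S(S(S(add(Z, mul(add(Z, mul(SZ, SZ)), SSSZ)))))
  →7  S(S(S(mul(add(Z, mul(SZ, SZ)), SSSZ))))
  →8  S(S(S(mul(mul(SZ, SZ), SSSZ))))
  →9  S(S(S(mul(add(SZ, mul(Z, SZ)), SSSZ))))
  →10  S(S(S(mul(S(add(Z, mul(Z, SZ))), SSSZ))))
  →11  S(S(S(add(SSSZ, mul(add(Z, mul(Z, SZ)), SSSZ)))))
  →12  S(S(S(S(add(SSZ, mul(add(Z, mul(Z, SZ)), SSSZ))))))
  →13  S(S(S(S(S(add(SZ, mul(add(Z, mul(Z, SZ)), SSSZ)))))))
  →14  S(S(S(S(S(S(add(Z, mul(add(Z, mul(Z, SZ)), SSSZ))))))))
  →15  S(S(S(S(S(S(mul(add(Z, mul(Z, SZ)), SSSZ)))))))
  →16  S(S(S(S(S(S(mul(mul(Z, SZ), SSSZ)))))))
  →17  S(S(S(S(S(S(mul(Z, SSSZ)))))))
  →18  S^6(Z)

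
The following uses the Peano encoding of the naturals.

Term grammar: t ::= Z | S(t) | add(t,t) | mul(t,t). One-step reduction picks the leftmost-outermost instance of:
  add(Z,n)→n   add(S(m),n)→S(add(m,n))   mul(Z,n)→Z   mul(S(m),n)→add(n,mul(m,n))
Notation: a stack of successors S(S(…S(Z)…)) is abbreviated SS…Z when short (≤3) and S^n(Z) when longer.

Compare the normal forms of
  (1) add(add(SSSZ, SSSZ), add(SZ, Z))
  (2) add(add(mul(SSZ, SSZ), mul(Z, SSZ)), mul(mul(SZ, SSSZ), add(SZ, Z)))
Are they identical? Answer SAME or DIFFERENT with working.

Term A:
  start: add(add(SSSZ, SSSZ), add(SZ, Z))
  [1] add(S(add(SSZ, SSSZ)), add(SZ, Z))
  [2] S(add(add(SSZ, SSSZ), add(SZ, Z)))
  [3] S(add(S(add(SZ, SSSZ)), add(SZ, Z)))
  [4] S(S(add(add(SZ, SSSZ), add(SZ, Z))))
  [5] S(S(add(S(add(Z, SSSZ)), add(SZ, Z))))
  [6] S(S(S(add(add(Z, SSSZ), add(SZ, Z)))))
  [7] S(S(S(add(SSSZ, add(SZ, Z)))))
  [8] S(S(S(S(add(SSZ, add(SZ, Z))))))
  [9] S(S(S(S(S(add(SZ, add(SZ, Z)))))))
  [10] S(S(S(S(S(S(add(Z, add(SZ, Z))))))))
  [11] S(S(S(S(S(S(add(SZ, Z)))))))
  [12] S(S(S(S(S(S(S(add(Z, Z))))))))
  [13] S^7(Z)

Term B:
  start: add(add(mul(SSZ, SSZ), mul(Z, SSZ)), mul(mul(SZ, SSSZ), add(SZ, Z)))
  [1] add(add(add(SSZ, mul(SZ, SSZ)), mul(Z, SSZ)), mul(mul(SZ, SSSZ), add(SZ, Z)))
  [2] add(add(S(add(SZ, mul(SZ, SSZ))), mul(Z, SSZ)), mul(mul(SZ, SSSZ), add(SZ, Z)))
  [3] add(S(add(add(SZ, mul(SZ, SSZ)), mul(Z, SSZ))), mul(mul(SZ, SSSZ), add(SZ, Z)))
  [4] S(add(add(add(SZ, mul(SZ, SSZ)), mul(Z, SSZ)), mul(mul(SZ, SSSZ), add(SZ, Z))))
  [5] S(add(add(S(add(Z, mul(SZ, SSZ))), mul(Z, SSZ)), mul(mul(SZ, SSSZ), add(SZ, Z))))
  [6] S(add(S(add(add(Z, mul(SZ, SSZ)), mul(Z, SSZ))), mul(mul(SZ, SSSZ), add(SZ, Z))))
  [7] S(S(add(add(add(Z, mul(SZ, SSZ)), mul(Z, SSZ)), mul(mul(SZ, SSSZ), add(SZ, Z)))))
  [8] S(S(add(add(mul(SZ, SSZ), mul(Z, SSZ)), mul(mul(SZ, SSSZ), add(SZ, Z)))))
  [9] S(S(add(add(add(SSZ, mul(Z, SSZ)), mul(Z, SSZ)), mul(mul(SZ, SSSZ), add(SZ, Z)))))
  [10] S(S(add(add(S(add(SZ, mul(Z, SSZ))), mul(Z, SSZ)), mul(mul(SZ, SSSZ), add(SZ, Z)))))
  [11] S(S(add(S(add(add(SZ, mul(Z, SSZ)), mul(Z, SSZ))), mul(mul(SZ, SSSZ), add(SZ, Z)))))
  [12] S(S(S(add(add(add(SZ, mul(Z, SSZ)), mul(Z, SSZ)), mul(mul(SZ, SSSZ), add(SZ, Z))))))
  [13] S(S(S(add(add(S(add(Z, mul(Z, SSZ))), mul(Z, SSZ)), mul(mul(SZ, SSSZ), add(SZ, Z))))))
  [14] S(S(S(add(S(add(add(Z, mul(Z, SSZ)), mul(Z, SSZ))), mul(mul(SZ, SSSZ), add(SZ, Z))))))
  [15] S(S(S(S(add(add(add(Z, mul(Z, SSZ)), mul(Z, SSZ)), mul(mul(SZ, SSSZ), add(SZ, Z)))))))
  [16] S(S(S(S(add(add(mul(Z, SSZ), mul(Z, SSZ)), mul(mul(SZ, SSSZ), add(SZ, Z)))))))
  [17] S(S(S(S(add(add(Z, mul(Z, SSZ)), mul(mul(SZ, SSSZ), add(SZ, Z)))))))
  [18] S(S(S(S(add(mul(Z, SSZ), mul(mul(SZ, SSSZ), add(SZ, Z)))))))
  [19] S(S(S(S(add(Z, mul(mul(SZ, SSSZ), add(SZ, Z)))))))
  [20] S(S(S(S(mul(mul(SZ, SSSZ), add(SZ, Z))))))
  [21] S(S(S(S(mul(add(SSSZ, mul(Z, SSSZ)), add(SZ, Z))))))
  [22] S(S(S(S(mul(S(add(SSZ, mul(Z, SSSZ))), add(SZ, Z))))))
  [23] S(S(S(S(add(add(SZ, Z), mul(add(SSZ, mul(Z, SSSZ)), add(SZ, Z)))))))
  [24] S(S(S(S(add(S(add(Z, Z)), mul(add(SSZ, mul(Z, SSSZ)), add(SZ, Z)))))))
  [25] S(S(S(S(S(add(add(Z, Z), mul(add(SSZ, mul(Z, SSSZ)), add(SZ, Z))))))))
  [26] S(S(S(S(S(add(Z, mul(add(SSZ, mul(Z, SSSZ)), add(SZ, Z))))))))
  [27] S(S(S(S(S(mul(add(SSZ, mul(Z, SSSZ)), add(SZ, Z)))))))
  [28] S(S(S(S(S(mul(S(add(SZ, mul(Z, SSSZ))), add(SZ, Z)))))))
  [29] S(S(S(S(S(add(add(SZ, Z), mul(add(SZ, mul(Z, SSSZ)), add(SZ, Z))))))))
  [30] S(S(S(S(S(add(S(add(Z, Z)), mul(add(SZ, mul(Z, SSSZ)), add(SZ, Z))))))))
  [31] S(S(S(S(S(S(add(add(Z, Z), mul(add(SZ, mul(Z, SSSZ)), add(SZ, Z)))))))))
  [32] S(S(S(S(S(S(add(Z, mul(add(SZ, mul(Z, SSSZ)), add(SZ, Z)))))))))
  [33] S(S(S(S(S(S(mul(add(SZ, mul(Z, SSSZ)), add(SZ, Z))))))))
  [34] S(S(S(S(S(S(mul(S(add(Z, mul(Z, SSSZ))), add(SZ, Z))))))))
  [35] S(S(S(S(S(S(add(add(SZ, Z), mul(add(Z, mul(Z, SSSZ)), add(SZ, Z)))))))))
  [36] S(S(S(S(S(S(add(S(add(Z, Z)), mul(add(Z, mul(Z, SSSZ)), add(SZ, Z)))))))))
  [37] S(S(S(S(S(S(S(add(add(Z, Z), mul(add(Z, mul(Z, SSSZ)), add(SZ, Z))))))))))
  [38] S(S(S(S(S(S(S(add(Z, mul(add(Z, mul(Z, SSSZ)), add(SZ, Z))))))))))
  [39] S(S(S(S(S(S(S(mul(add(Z, mul(Z, SSSZ)), add(SZ, Z)))))))))
  [40] S(S(S(S(S(S(S(mul(mul(Z, SSSZ), add(SZ, Z)))))))))
  [41] S(S(S(S(S(S(S(mul(Z, add(SZ, Z)))))))))
  [42] S^7(Z)

Answer: SAME — A ⇓ S^7(Z), B ⇓ S^7(Z)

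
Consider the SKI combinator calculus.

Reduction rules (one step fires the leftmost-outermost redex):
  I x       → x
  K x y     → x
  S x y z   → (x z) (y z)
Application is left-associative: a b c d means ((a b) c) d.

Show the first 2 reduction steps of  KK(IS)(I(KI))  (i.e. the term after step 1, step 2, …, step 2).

  start: KK(IS)(I(KI))
  step 1: K(I(KI))
  step 2: K(KI)

Answer: after 2 steps: K(KI)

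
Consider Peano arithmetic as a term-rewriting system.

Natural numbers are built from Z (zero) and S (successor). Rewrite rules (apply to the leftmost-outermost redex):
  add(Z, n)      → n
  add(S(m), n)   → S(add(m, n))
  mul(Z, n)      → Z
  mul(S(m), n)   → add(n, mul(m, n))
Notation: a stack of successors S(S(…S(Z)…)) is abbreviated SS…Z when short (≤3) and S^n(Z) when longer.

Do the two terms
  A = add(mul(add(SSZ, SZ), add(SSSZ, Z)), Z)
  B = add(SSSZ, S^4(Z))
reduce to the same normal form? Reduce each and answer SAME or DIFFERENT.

Term A:
  start: add(mul(add(SSZ, SZ), add(SSSZ, Z)), Z)
  →1  add(mul(S(add(SZ, SZ)), add(SSSZ, Z)), Z)
  →2  add(add(add(SSSZ, Z), mul(add(SZ, SZ), add(SSSZ, Z))), Z)
  →3  add(add(S(add(SSZ, Z)), mul(add(SZ, SZ), add(SSSZ, Z))), Z)
  →4  add(S(add(add(SSZ, Z), mul(add(SZ, SZ), add(SSSZ, Z)))), Z)
  →5  S(add(add(add(SSZ, Z), mul(add(SZ, SZ), add(SSSZ, Z))), Z))
  →6  S(add(add(S(add(SZ, Z)), mul(add(SZ, SZ), add(SSSZ, Z))), Z))
  →7  S(add(S(add(add(SZ, Z), mul(add(SZ, SZ), add(SSSZ, Z)))), Z))
  →8  S(S(add(add(add(SZ, Z), mul(add(SZ, SZ), add(SSSZ, Z))), Z)))
  →9  S(S(add(add(S(add(Z, Z)), mul(add(SZ, SZ), add(SSSZ, Z))), Z)))
  →10  S(S(add(S(add(add(Z, Z), mul(add(SZ, SZ), add(SSSZ, Z)))), Z)))
  →11  S(S(S(add(add(add(Z, Z), mul(add(SZ, SZ), add(SSSZ, Z))), Z))))
  →12  S(S(S(add(add(Z, mul(add(SZ, SZ), add(SSSZ, Z))), Z))))
  →13  S(S(S(add(mul(add(SZ, SZ), add(SSSZ, Z)), Z))))
  →14  S(S(S(add(mul(S(add(Z, SZ)), add(SSSZ, Z)), Z))))
  →15  S(S(S(add(add(add(SSSZ, Z), mul(add(Z, SZ), add(SSSZ, Z))), Z))))
  →16  S(S(S(add(add(S(add(SSZ, Z)), mul(add(Z, SZ), add(SSSZ, Z))), Z))))
  →17  S(S(S(add(S(add(add(SSZ, Z), mul(add(Z, SZ), add(SSSZ, Z)))), Z))))
  →18  S(S(S(S(add(add(add(SSZ, Z), mul(add(Z, SZ), add(SSSZ, Z))), Z)))))
  →19  S(S(S(S(add(add(S(add(SZ, Z)), mul(add(Z, SZ), add(SSSZ, Z))), Z)))))
  →20  S(S(S(S(add(S(add(add(SZ, Z), mul(add(Z, SZ), add(SSSZ, Z)))), Z)))))
  →21  S(S(S(S(S(add(add(add(SZ, Z), mul(add(Z, SZ), add(SSSZ, Z))), Z))))))
  →22  S(S(S(S(S(add(add(S(add(Z, Z)), mul(add(Z, SZ), add(SSSZ, Z))), Z))))))
  →23  S(S(S(S(S(add(S(add(add(Z, Z), mul(add(Z, SZ), add(SSSZ, Z)))), Z))))))
  →24  S(S(S(S(S(S(add(add(add(Z, Z), mul(add(Z, SZ), add(SSSZ, Z))), Z)))))))
  →25  S(S(S(S(S(S(add(add(Z, mul(add(Z, SZ), add(SSSZ, Z))), Z)))))))
  →26  S(S(S(S(S(S(add(mul(add(Z, SZ), add(SSSZ, Z)), Z)))))))
  →27  S(S(S(S(S(S(add(mul(SZ, add(SSSZ, Z)), Z)))))))
  →28  S(S(S(S(S(S(add(add(add(SSSZ, Z), mul(Z, add(SSSZ, Z))), Z)))))))
  →29  S(S(S(S(S(S(add(add(S(add(SSZ, Z)), mul(Z, add(SSSZ, Z))), Z)))))))
  →30  S(S(S(S(S(S(add(S(add(add(SSZ, Z), mul(Z, add(SSSZ, Z)))), Z)))))))
  →31  S(S(S(S(S(S(S(add(add(add(SSZ, Z), mul(Z, add(SSSZ, Z))), Z))))))))
  →32  S(S(S(S(S(S(S(add(add(S(add(SZ, Z)), mul(Z, add(SSSZ, Z))), Z))))))))
  →33  S(S(S(S(S(S(S(add(S(add(add(SZ, Z), mul(Z, add(SSSZ, Z)))), Z))))))))
  →34  S(S(S(S(S(S(S(S(add(add(add(SZ, Z), mul(Z, add(SSSZ, Z))), Z)))))))))
  →35  S(S(S(S(S(S(S(S(add(add(S(add(Z, Z)), mul(Z, add(SSSZ, Z))), Z)))))))))
  →36  S(S(S(S(S(S(S(S(add(S(add(add(Z, Z), mul(Z, add(SSSZ, Z)))), Z)))))))))
  →37  S(S(S(S(S(S(S(S(S(add(add(add(Z, Z), mul(Z, add(SSSZ, Z))), Z))))))))))
  →38  S(S(S(S(S(S(S(S(S(add(add(Z, mul(Z, add(SSSZ, Z))), Z))))))))))
  →39  S(S(S(S(S(S(S(S(S(add(mul(Z, add(SSSZ, Z)), Z))))))))))
  →40  S(S(S(S(S(S(S(S(S(add(Z, Z))))))))))
  →41  S^9(Z)

Term B:
  start: add(SSSZ, S^4(Z))
  →1  S(add(SSZ, S^4(Z)))
  →2  S(S(add(SZ, S^4(Z))))
  →3  S(S(S(add(Z, S^4(Z)))))
  →4  S^7(Z)

Answer: DIFFERENT — A ⇓ S^9(Z), B ⇓ S^7(Z)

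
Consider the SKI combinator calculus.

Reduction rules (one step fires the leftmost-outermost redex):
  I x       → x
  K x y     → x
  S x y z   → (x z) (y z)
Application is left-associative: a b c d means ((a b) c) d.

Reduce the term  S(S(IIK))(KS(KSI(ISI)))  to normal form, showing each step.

  start: S(S(IIK))(KS(KSI(ISI)))
  [1] S(S(IK))(KS(KSI(ISI)))
  [2] S(SK)(KS(KSI(ISI)))
  [3] S(SK)S

Answer: normal form = S(SK)S  (in 3 steps)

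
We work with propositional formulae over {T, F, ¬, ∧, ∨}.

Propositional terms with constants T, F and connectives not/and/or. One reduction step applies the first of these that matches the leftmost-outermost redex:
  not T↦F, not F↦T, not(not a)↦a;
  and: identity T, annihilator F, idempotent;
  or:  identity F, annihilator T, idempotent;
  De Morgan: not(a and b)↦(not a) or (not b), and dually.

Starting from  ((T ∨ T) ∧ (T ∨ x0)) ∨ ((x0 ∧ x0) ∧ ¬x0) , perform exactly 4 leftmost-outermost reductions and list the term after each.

  start: ((T ∨ T) ∧ (T ∨ x0)) ∨ ((x0 ∧ x0) ∧ ¬x0)
  step 1: (T ∧ (T ∨ x0)) ∨ ((x0 ∧ x0) ∧ ¬x0)
  step 2: (T ∨ x0) ∨ ((x0 ∧ x0) ∧ ¬x0)
  step 3: T ∨ ((x0 ∧ x0) ∧ ¬x0)
  step 4: T

Answer: after 4 steps: T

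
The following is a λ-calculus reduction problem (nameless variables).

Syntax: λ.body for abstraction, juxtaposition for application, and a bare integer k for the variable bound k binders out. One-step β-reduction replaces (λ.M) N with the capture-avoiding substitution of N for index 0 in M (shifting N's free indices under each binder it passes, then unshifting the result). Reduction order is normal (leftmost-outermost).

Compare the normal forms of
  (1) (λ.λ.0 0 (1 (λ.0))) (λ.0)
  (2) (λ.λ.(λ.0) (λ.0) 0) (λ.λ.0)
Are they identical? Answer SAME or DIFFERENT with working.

Answer: DIFFERENT — A ⇓ λ.0 0 (λ.0), B ⇓ λ.0

Working:
Term A:
  start: (λ.λ.0 0 (1 (λ.0))) (λ.0)
  →1  λ.0 0 ((λ.0) (λ.0))
  →2  λ.0 0 (λ.0)

Term B:
  start: (λ.λ.(λ.0) (λ.0) 0) (λ.λ.0)
  →1  λ.(λ.0) (λ.0) 0
  →2  λ.(λ.0) 0
  →3  λ.0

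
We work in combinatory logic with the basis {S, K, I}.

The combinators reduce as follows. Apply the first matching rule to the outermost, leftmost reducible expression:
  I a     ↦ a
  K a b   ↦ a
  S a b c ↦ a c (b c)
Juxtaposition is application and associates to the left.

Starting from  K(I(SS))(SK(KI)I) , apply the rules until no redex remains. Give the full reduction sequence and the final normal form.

Answer: normal form = SS  (in 2 steps)

Reduction:
  start: K(I(SS))(SK(KI)I)
  [1] I(SS)
  [2] SS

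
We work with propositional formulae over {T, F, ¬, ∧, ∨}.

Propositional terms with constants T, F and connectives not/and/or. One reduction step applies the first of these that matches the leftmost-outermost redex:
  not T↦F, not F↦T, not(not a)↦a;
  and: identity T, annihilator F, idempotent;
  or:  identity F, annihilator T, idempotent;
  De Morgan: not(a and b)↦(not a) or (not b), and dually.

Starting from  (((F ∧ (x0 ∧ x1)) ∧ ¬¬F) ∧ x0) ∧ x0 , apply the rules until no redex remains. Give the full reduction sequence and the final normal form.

  start: (((F ∧ (x0 ∧ x1)) ∧ ¬¬F) ∧ x0) ∧ x0
  →1  ((F ∧ ¬¬F) ∧ x0) ∧ x0
  →2  (F ∧ x0) ∧ x0
  →3  F ∧ x0
  →4  F

Answer: normal form = F  (in 4 steps)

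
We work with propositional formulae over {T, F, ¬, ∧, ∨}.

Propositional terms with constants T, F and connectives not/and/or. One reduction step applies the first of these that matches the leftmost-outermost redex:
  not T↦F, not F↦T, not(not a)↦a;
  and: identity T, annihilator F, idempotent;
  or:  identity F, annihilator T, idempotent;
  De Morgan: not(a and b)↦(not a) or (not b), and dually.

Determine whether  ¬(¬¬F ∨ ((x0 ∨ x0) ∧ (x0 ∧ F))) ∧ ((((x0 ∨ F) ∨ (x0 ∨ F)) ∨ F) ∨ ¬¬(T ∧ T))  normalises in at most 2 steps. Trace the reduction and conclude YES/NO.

Answer: NO — after 2 steps the term is (¬F ∧ ¬((x0 ∨ x0) ∧ (x0 ∧ F))) ∧ ((((x0 ∨ F) ∨ (x0 ∨ F)) ∨ F) ∨ ¬¬(T ∧ T)), not yet normal

Reduction:
  start: ¬(¬¬F ∨ ((x0 ∨ x0) ∧ (x0 ∧ F))) ∧ ((((x0 ∨ F) ∨ (x0 ∨ F)) ∨ F) ∨ ¬¬(T ∧ T))
  [1] (¬¬¬F ∧ ¬((x0 ∨ x0) ∧ (x0 ∧ F))) ∧ ((((x0 ∨ F) ∨ (x0 ∨ F)) ∨ F) ∨ ¬¬(T ∧ T))
  [2] (¬F ∧ ¬((x0 ∨ x0) ∧ (x0 ∧ F))) ∧ ((((x0 ∨ F) ∨ (x0 ∨ F)) ∨ F) ∨ ¬¬(T ∧ T))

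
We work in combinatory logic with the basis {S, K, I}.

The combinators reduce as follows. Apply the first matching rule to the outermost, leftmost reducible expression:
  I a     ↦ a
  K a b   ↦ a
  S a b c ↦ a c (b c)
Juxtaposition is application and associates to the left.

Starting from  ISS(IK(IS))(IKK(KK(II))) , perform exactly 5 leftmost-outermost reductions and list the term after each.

Answer: after 5 steps: SK(K(IS)(IKK(KK(II))))

Working:
  start: ISS(IK(IS))(IKK(KK(II)))
  →1  SS(IK(IS))(IKK(KK(II)))
  →2  S(IKK(KK(II)))(IK(IS)(IKK(KK(II))))
  →3  S(KK(KK(II)))(IK(IS)(IKK(KK(II))))
  →4  SK(IK(IS)(IKK(KK(II))))
  →5  SK(K(IS)(IKK(KK(II))))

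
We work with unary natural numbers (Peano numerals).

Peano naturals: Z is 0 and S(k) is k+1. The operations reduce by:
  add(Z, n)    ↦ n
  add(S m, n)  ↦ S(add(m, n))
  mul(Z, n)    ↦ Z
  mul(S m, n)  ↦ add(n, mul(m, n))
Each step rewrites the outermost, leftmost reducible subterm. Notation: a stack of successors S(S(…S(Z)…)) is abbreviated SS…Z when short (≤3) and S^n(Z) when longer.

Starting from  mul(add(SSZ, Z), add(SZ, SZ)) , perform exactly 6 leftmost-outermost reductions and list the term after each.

Answer: after 6 steps: S(S(add(Z, mul(add(SZ, Z), add(SZ, SZ)))))

Reduction:
  start: mul(add(SSZ, Z), add(SZ, SZ))
  [1] mul(S(add(SZ, Z)), add(SZ, SZ))
  [2] add(add(SZ, SZ), mul(add(SZ, Z), add(SZ, SZ)))
  [3] add(S(add(Z, SZ)), mul(add(SZ, Z), add(SZ, SZ)))
  [4] S(add(add(Z, SZ), mul(add(SZ, Z), add(SZ, SZ))))
  [5] S(add(SZ, mul(add(SZ, Z), add(SZ, SZ))))
  [6] S(S(add(Z, mul(add(SZ, Z), add(SZ, SZ)))))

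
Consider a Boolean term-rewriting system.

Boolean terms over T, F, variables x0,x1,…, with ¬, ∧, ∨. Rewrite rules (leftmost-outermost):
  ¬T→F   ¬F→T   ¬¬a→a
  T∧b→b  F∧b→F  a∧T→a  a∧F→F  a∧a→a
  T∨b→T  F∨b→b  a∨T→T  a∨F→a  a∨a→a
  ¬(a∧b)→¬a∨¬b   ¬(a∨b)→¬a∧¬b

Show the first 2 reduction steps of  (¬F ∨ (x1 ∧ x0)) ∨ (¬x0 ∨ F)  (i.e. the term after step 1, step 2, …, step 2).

Answer: after 2 steps: T ∨ (¬x0 ∨ F)

Reduction:
  start: (¬F ∨ (x1 ∧ x0)) ∨ (¬x0 ∨ F)
  [1] (T ∨ (x1 ∧ x0)) ∨ (¬x0 ∨ F)
  [2] T ∨ (¬x0 ∨ F)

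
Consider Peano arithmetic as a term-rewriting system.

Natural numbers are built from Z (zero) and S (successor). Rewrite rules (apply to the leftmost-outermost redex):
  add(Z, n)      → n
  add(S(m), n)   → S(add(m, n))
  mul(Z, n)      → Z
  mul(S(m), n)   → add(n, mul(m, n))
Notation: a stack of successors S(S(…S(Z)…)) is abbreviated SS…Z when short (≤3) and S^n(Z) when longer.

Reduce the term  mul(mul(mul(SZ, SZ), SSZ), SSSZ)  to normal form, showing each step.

  start: mul(mul(mul(SZ, SZ), SSZ), SSSZ)
  [1] mul(mul(add(SZ, mul(Z, SZ)), SSZ), SSSZ)
  [2] mul(mul(S(add(Z, mul(Z, SZ))), SSZ), SSSZ)
  [3] mul(add(SSZ, mul(add(Z, mul(Z, SZ)), SSZ)), SSSZ)
  [4] mul(S(add(SZ, mul(add(Z, mul(Z, SZ)), SSZ))), SSSZ)
  [5] add(SSSZ, mul(add(SZ, mul(add(Z, mul(Z, SZ)), SSZ)), SSSZ))
  [6] S(add(SSZ, mul(add(SZ, mul(add(Z, mul(Z, SZ)), SSZ)), SSSZ)))
  [7] S(S(add(SZ, mul(add(SZ, mul(add(Z, mul(Z, SZ)), SSZ)), SSSZ))))
  [8] S(S(S(add(Z, mul(add(SZ, mul(add(Z, mul(Z, SZ)), SSZ)), SSSZ)))))
  [9] S(S(S(mul(add(SZ, mul(add(Z, mul(Z, SZ)), SSZ)), SSSZ))))
  [10] S(S(S(mul(S(add(Z, mul(add(Z, mul(Z, SZ)), SSZ))), SSSZ))))
  [11] S(S(S(add(SSSZ, mul(add(Z, mul(add(Z, mul(Z, SZ)), SSZ)), SSSZ)))))
  [12] S(S(S(S(add(SSZ, mul(add(Z, mul(add(Z, mul(Z, SZ)), SSZ)), SSSZ))))))
  [13] S(S(S(S(S(add(SZ, mul(add(Z, mul(add(Z, mul(Z, SZ)), SSZ)), SSSZ)))))))
  [14] S(S(S(S(S(S(add(Z, mul(add(Z, mul(add(Z, mul(Z, SZ)), SSZ)), SSSZ))))))))
  [15] S(S(S(S(S(S(mul(add(Z, mul(add(Z, mul(Z, SZ)), SSZ)), SSSZ)))))))
  [16] S(S(S(S(S(S(mul(mul(add(Z, mul(Z, SZ)), SSZ), SSSZ)))))))
  [17] S(S(S(S(S(S(mul(mul(mul(Z, SZ), SSZ), SSSZ)))))))
  [18] S(S(S(S(S(S(mul(mul(Z, SSZ), SSSZ)))))))
  [19] S(S(S(S(S(S(mul(Z, SSSZ)))))))
  [20] S^6(Z)

Answer: normal form = S^6(Z)  (in 20 steps)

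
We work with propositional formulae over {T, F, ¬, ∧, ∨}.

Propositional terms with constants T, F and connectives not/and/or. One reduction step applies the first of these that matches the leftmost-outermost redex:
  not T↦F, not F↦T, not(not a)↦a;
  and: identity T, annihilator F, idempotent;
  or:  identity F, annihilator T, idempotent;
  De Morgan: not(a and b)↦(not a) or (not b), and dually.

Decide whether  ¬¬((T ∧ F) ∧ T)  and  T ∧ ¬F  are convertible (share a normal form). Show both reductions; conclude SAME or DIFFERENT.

Term A:
  start: ¬¬((T ∧ F) ∧ T)
  [1] (T ∧ F) ∧ T
  [2] T ∧ F
  [3] F

Term B:
  start: T ∧ ¬F
  [1] ¬F
  [2] T

Answer: DIFFERENT — A ⇓ F, B ⇓ T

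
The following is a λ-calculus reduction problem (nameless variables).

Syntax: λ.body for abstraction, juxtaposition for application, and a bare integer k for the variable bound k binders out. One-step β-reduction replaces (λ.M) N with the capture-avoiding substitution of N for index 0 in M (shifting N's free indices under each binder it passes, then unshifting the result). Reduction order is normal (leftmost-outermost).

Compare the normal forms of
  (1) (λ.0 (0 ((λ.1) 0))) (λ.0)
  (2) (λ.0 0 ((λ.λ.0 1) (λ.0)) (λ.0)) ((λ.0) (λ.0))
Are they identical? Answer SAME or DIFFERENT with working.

Answer: SAME — A ⇓ λ.0, B ⇓ λ.0

Derivation:
Term A:
  start: (λ.0 (0 ((λ.1) 0))) (λ.0)
  step 1: (λ.0) ((λ.0) ((λ.λ.0) (λ.0)))
  step 2: (λ.0) ((λ.λ.0) (λ.0))
  step 3: (λ.λ.0) (λ.0)
  step 4: λ.0

Term B:
  start: (λ.0 0 ((λ.λ.0 1) (λ.0)) (λ.0)) ((λ.0) (λ.0))
  step 1: (λ.0) (λ.0) ((λ.0) (λ.0)) ((λ.λ.0 1) (λ.0)) (λ.0)
  step 2: (λ.0) ((λ.0) (λ.0)) ((λ.λ.0 1) (λ.0)) (λ.0)
  step 3: (λ.0) (λ.0) ((λ.λ.0 1) (λ.0)) (λ.0)
  step 4: (λ.0) ((λ.λ.0 1) (λ.0)) (λ.0)
  step 5: (λ.λ.0 1) (λ.0) (λ.0)
  step 6: (λ.0 (λ.0)) (λ.0)
  step 7: (λ.0) (λ.0)
  step 8: λ.0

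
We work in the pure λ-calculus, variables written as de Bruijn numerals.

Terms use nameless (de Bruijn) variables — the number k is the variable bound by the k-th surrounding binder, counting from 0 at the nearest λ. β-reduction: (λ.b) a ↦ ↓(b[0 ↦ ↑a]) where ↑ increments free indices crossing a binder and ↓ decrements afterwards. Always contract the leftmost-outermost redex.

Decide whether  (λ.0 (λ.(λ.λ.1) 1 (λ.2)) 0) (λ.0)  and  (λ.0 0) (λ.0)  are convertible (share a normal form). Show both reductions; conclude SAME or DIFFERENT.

Answer: SAME — A ⇓ λ.0, B ⇓ λ.0

Working:
Term A:
  start: (λ.0 (λ.(λ.λ.1) 1 (λ.2)) 0) (λ.0)
  [1] (λ.0) (λ.(λ.λ.1) (λ.0) (λ.λ.0)) (λ.0)
  [2] (λ.(λ.λ.1) (λ.0) (λ.λ.0)) (λ.0)
  [3] (λ.λ.1) (λ.0) (λ.λ.0)
  [4] (λ.λ.0) (λ.λ.0)
  [5] λ.0

Term B:
  start: (λ.0 0) (λ.0)
  [1] (λ.0) (λ.0)
  [2] λ.0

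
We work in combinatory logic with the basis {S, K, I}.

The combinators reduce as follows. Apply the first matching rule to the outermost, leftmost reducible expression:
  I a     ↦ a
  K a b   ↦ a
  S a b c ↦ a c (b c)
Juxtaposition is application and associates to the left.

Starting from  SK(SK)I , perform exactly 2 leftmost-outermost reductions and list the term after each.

  start: SK(SK)I
  [1] KI(SKI)
  [2] I

Answer: after 2 steps: I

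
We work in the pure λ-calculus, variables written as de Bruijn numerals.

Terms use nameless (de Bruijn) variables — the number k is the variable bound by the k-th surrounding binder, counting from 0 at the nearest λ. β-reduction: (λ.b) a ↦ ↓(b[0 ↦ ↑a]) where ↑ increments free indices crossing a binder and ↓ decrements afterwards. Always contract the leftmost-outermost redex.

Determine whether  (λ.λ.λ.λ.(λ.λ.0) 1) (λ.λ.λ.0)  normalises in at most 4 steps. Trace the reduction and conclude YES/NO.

  start: (λ.λ.λ.λ.(λ.λ.0) 1) (λ.λ.λ.0)
  →1  λ.λ.λ.(λ.λ.0) 1
  →2  λ.λ.λ.λ.0

Answer: YES — reaches normal form λ.λ.λ.λ.0 in 2 ≤ 4 steps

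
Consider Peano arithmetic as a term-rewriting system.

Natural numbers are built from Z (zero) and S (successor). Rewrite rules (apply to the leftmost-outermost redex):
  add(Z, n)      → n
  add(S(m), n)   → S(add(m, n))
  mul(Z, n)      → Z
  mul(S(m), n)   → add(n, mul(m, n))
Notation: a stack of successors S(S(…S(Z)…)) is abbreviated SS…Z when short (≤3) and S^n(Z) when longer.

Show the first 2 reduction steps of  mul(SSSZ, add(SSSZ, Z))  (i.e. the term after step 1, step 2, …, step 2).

Answer: after 2 steps: add(S(add(SSZ, Z)), mul(SSZ, add(SSSZ, Z)))

Working:
  start: mul(SSSZ, add(SSSZ, Z))
  →1  add(add(SSSZ, Z), mul(SSZ, add(SSSZ, Z)))
  →2  add(S(add(SSZ, Z)), mul(SSZ, add(SSSZ, Z)))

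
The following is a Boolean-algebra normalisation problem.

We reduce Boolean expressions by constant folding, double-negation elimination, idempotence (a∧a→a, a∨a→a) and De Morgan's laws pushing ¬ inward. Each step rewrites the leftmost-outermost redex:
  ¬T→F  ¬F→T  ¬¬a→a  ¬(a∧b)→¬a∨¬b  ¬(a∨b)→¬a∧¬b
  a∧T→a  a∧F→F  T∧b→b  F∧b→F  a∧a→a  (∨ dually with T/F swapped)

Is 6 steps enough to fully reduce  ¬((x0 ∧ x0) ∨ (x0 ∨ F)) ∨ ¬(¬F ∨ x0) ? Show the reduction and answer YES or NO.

Answer: NO — after 6 steps the term is (¬x0 ∧ ¬x0) ∨ ¬(¬F ∨ x0), not yet normal

Working:
  start: ¬((x0 ∧ x0) ∨ (x0 ∨ F)) ∨ ¬(¬F ∨ x0)
  →1  (¬(x0 ∧ x0) ∧ ¬(x0 ∨ F)) ∨ ¬(¬F ∨ x0)
  →2  ((¬x0 ∨ ¬x0) ∧ ¬(x0 ∨ F)) ∨ ¬(¬F ∨ x0)
  →3  (¬x0 ∧ ¬(x0 ∨ F)) ∨ ¬(¬F ∨ x0)
  →4  (¬x0 ∧ (¬x0 ∧ ¬F)) ∨ ¬(¬F ∨ x0)
  →5  (¬x0 ∧ (¬x0 ∧ T)) ∨ ¬(¬F ∨ x0)
  →6  (¬x0 ∧ ¬x0) ∨ ¬(¬F ∨ x0)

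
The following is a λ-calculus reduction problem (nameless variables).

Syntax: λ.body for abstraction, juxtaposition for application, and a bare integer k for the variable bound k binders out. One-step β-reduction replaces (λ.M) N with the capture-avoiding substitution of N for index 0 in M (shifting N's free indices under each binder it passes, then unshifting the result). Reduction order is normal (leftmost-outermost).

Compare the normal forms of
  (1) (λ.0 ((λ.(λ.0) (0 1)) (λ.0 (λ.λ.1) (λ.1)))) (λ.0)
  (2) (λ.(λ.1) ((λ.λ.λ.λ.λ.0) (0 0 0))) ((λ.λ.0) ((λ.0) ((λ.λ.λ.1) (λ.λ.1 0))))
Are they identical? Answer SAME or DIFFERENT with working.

Answer: DIFFERENT — A ⇓ λ.λ.λ.0, B ⇓ λ.0

Derivation:
Term A:
  start: (λ.0 ((λ.(λ.0) (0 1)) (λ.0 (λ.λ.1) (λ.1)))) (λ.0)
  →1  (λ.0) ((λ.(λ.0) (0 (λ.0))) (λ.0 (λ.λ.1) (λ.1)))
  →2  (λ.(λ.0) (0 (λ.0))) (λ.0 (λ.λ.1) (λ.1))
  →3  (λ.0) ((λ.0 (λ.λ.1) (λ.1)) (λ.0))
  →4  (λ.0 (λ.λ.1) (λ.1)) (λ.0)
  →5  (λ.0) (λ.λ.1) (λ.λ.0)
  →6  (λ.λ.1) (λ.λ.0)
  →7  λ.λ.λ.0

Term B:
  start: (λ.(λ.1) ((λ.λ.λ.λ.λ.0) (0 0 0))) ((λ.λ.0) ((λ.0) ((λ.λ.λ.1) (λ.λ.1 0))))
  →1  (λ.(λ.λ.0) ((λ.0) ((λ.λ.λ.1) (λ.λ.1 0)))) ((λ.λ.λ.λ.λ.0) ((λ.λ.0) ((λ.0) ((λ.λ.λ.1) (λ.λ.1 0))) ((λ.λ.0) ((λ.0) ((λ.λ.λ.1) (λ.λ.1 0)))) ((λ.λ.0) ((λ.0) ((λ.λ.λ.1) (λ.λ.1 0))))))
  →2  (λ.λ.0) ((λ.0) ((λ.λ.λ.1) (λ.λ.1 0)))
  →3  λ.0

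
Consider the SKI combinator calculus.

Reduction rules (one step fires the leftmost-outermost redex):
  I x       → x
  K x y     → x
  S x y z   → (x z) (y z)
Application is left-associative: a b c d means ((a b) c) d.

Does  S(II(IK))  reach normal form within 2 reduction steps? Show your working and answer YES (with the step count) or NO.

  start: S(II(IK))
  step 1: S(I(IK))
  step 2: S(IK)

Answer: NO — after 2 steps the term is S(IK), not yet normal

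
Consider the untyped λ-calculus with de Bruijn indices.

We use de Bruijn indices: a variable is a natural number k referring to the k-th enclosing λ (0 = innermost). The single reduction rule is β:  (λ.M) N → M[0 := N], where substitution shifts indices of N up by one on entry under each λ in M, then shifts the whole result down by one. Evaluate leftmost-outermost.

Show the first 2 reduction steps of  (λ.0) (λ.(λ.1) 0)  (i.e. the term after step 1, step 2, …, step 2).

  start: (λ.0) (λ.(λ.1) 0)
  →1  λ.(λ.1) 0
  →2  λ.0

Answer: after 2 steps: λ.0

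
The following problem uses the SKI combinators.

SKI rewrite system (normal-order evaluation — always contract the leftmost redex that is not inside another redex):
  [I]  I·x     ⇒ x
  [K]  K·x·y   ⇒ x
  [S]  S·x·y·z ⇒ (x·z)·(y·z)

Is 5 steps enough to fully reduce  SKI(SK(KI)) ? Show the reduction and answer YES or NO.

Answer: YES — reaches normal form SK(KI) in 2 ≤ 5 steps

Working:
  start: SKI(SK(KI))
  [1] K(SK(KI))(I(SK(KI)))
  [2] SK(KI)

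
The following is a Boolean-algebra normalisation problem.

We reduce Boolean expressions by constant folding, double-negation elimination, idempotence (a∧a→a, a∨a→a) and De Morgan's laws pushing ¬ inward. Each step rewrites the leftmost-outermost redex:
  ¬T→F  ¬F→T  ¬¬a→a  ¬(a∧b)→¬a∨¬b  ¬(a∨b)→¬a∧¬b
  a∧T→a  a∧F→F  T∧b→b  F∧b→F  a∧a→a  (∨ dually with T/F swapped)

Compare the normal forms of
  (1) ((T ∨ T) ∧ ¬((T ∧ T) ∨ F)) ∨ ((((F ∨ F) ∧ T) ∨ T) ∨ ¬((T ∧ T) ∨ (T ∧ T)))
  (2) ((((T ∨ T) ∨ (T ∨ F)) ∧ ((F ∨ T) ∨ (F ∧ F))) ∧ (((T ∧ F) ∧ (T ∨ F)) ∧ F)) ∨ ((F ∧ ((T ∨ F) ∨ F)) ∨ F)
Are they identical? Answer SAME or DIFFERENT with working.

Term A:
  start: ((T ∨ T) ∧ ¬((T ∧ T) ∨ F)) ∨ ((((F ∨ F) ∧ T) ∨ T) ∨ ¬((T ∧ T) ∨ (T ∧ T)))
  →1  (T ∧ ¬((T ∧ T) ∨ F)) ∨ ((((F ∨ F) ∧ T) ∨ T) ∨ ¬((T ∧ T) ∨ (T ∧ T)))
  →2  ¬((T ∧ T) ∨ F) ∨ ((((F ∨ F) ∧ T) ∨ T) ∨ ¬((T ∧ T) ∨ (T ∧ T)))
  →3  (¬(T ∧ T) ∧ ¬F) ∨ ((((F ∨ F) ∧ T) ∨ T) ∨ ¬((T ∧ T) ∨ (T ∧ T)))
  →4  ((¬T ∨ ¬T) ∧ ¬F) ∨ ((((F ∨ F) ∧ T) ∨ T) ∨ ¬((T ∧ T) ∨ (T ∧ T)))
  →5  (¬T ∧ ¬F) ∨ ((((F ∨ F) ∧ T) ∨ T) ∨ ¬((T ∧ T) ∨ (T ∧ T)))
  →6  (F ∧ ¬F) ∨ ((((F ∨ F) ∧ T) ∨ T) ∨ ¬((T ∧ T) ∨ (T ∧ T)))
  →7  F ∨ ((((F ∨ F) ∧ T) ∨ T) ∨ ¬((T ∧ T) ∨ (T ∧ T)))
  →8  (((F ∨ F) ∧ T) ∨ T) ∨ ¬((T ∧ T) ∨ (T ∧ T))
  →9  T ∨ ¬((T ∧ T) ∨ (T ∧ T))
  →10  T

Term B:
  start: ((((T ∨ T) ∨ (T ∨ F)) ∧ ((F ∨ T) ∨ (F ∧ F))) ∧ (((T ∧ F) ∧ (T ∨ F)) ∧ F)) ∨ ((F ∧ ((T ∨ F) ∨ F)) ∨ F)
  →1  (((T ∨ (T ∨ F)) ∧ ((F ∨ T) ∨ (F ∧ F))) ∧ (((T ∧ F) ∧ (T ∨ F)) ∧ F)) ∨ ((F ∧ ((T ∨ F) ∨ F)) ∨ F)
  →2  ((T ∧ ((F ∨ T) ∨ (F ∧ F))) ∧ (((T ∧ F) ∧ (T ∨ F)) ∧ F)) ∨ ((F ∧ ((T ∨ F) ∨ F)) ∨ F)
  →3  (((F ∨ T) ∨ (F ∧ F)) ∧ (((T ∧ F) ∧ (T ∨ F)) ∧ F)) ∨ ((F ∧ ((T ∨ F) ∨ F)) ∨ F)
  →4  ((T ∨ (F ∧ F)) ∧ (((T ∧ F) ∧ (T ∨ F)) ∧ F)) ∨ ((F ∧ ((T ∨ F) ∨ F)) ∨ F)
  →5  (T ∧ (((T ∧ F) ∧ (T ∨ F)) ∧ F)) ∨ ((F ∧ ((T ∨ F) ∨ F)) ∨ F)
  →6  (((T ∧ F) ∧ (T ∨ F)) ∧ F) ∨ ((F ∧ ((T ∨ F) ∨ F)) ∨ F)
  →7  F ∨ ((F ∧ ((T ∨ F) ∨ F)) ∨ F)
  →8  (F ∧ ((T ∨ F) ∨ F)) ∨ F
  →9  F ∧ ((T ∨ F) ∨ F)
  →10  F

Answer: DIFFERENT — A ⇓ T, B ⇓ F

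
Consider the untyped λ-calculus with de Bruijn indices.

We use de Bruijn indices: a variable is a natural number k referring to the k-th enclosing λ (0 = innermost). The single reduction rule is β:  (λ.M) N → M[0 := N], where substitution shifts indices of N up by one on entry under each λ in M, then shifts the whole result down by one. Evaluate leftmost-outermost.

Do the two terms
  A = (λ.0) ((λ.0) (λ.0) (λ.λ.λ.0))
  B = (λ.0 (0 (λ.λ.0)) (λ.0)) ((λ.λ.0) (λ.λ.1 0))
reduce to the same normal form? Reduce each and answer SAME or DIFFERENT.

Term A:
  start: (λ.0) ((λ.0) (λ.0) (λ.λ.λ.0))
  [1] (λ.0) (λ.0) (λ.λ.λ.0)
  [2] (λ.0) (λ.λ.λ.0)
  [3] λ.λ.λ.0

Term B:
  start: (λ.0 (0 (λ.λ.0)) (λ.0)) ((λ.λ.0) (λ.λ.1 0))
  [1] (λ.λ.0) (λ.λ.1 0) ((λ.λ.0) (λ.λ.1 0) (λ.λ.0)) (λ.0)
  [2] (λ.0) ((λ.λ.0) (λ.λ.1 0) (λ.λ.0)) (λ.0)
  [3] (λ.λ.0) (λ.λ.1 0) (λ.λ.0) (λ.0)
  [4] (λ.0) (λ.λ.0) (λ.0)
  [5] (λ.λ.0) (λ.0)
  [6] λ.0

Answer: DIFFERENT — A ⇓ λ.λ.λ.0, B ⇓ λ.0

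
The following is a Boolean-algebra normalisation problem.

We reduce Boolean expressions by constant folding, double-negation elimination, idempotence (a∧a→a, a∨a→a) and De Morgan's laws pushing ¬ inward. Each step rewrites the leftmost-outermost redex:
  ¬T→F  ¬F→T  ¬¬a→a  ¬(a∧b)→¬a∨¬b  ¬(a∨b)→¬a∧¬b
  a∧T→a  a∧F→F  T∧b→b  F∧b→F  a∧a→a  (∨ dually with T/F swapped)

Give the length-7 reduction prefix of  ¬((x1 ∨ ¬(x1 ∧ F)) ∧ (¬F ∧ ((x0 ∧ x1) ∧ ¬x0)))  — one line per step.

  start: ¬((x1 ∨ ¬(x1 ∧ F)) ∧ (¬F ∧ ((x0 ∧ x1) ∧ ¬x0)))
  →1  ¬(x1 ∨ ¬(x1 ∧ F)) ∨ ¬(¬F ∧ ((x0 ∧ x1) ∧ ¬x0))
  →2  (¬x1 ∧ ¬¬(x1 ∧ F)) ∨ ¬(¬F ∧ ((x0 ∧ x1) ∧ ¬x0))
  →3  (¬x1 ∧ (x1 ∧ F)) ∨ ¬(¬F ∧ ((x0 ∧ x1) ∧ ¬x0))
  →4  (¬x1 ∧ F) ∨ ¬(¬F ∧ ((x0 ∧ x1) ∧ ¬x0))
  →5  F ∨ ¬(¬F ∧ ((x0 ∧ x1) ∧ ¬x0))
  →6  ¬(¬F ∧ ((x0 ∧ x1) ∧ ¬x0))
  →7  ¬¬F ∨ ¬((x0 ∧ x1) ∧ ¬x0)

Answer: after 7 steps: ¬¬F ∨ ¬((x0 ∧ x1) ∧ ¬x0)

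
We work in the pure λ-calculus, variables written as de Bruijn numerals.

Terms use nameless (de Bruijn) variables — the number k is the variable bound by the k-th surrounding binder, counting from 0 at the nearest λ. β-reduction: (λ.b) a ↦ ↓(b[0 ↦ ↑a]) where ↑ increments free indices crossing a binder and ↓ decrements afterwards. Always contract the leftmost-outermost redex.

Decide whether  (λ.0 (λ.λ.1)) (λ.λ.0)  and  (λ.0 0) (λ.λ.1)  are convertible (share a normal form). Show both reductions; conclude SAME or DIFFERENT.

Term A:
  start: (λ.0 (λ.λ.1)) (λ.λ.0)
  [1] (λ.λ.0) (λ.λ.1)
  [2] λ.0

Term B:
  start: (λ.0 0) (λ.λ.1)
  [1] (λ.λ.1) (λ.λ.1)
  [2] λ.λ.λ.1

Answer: DIFFERENT — A ⇓ λ.0, B ⇓ λ.λ.λ.1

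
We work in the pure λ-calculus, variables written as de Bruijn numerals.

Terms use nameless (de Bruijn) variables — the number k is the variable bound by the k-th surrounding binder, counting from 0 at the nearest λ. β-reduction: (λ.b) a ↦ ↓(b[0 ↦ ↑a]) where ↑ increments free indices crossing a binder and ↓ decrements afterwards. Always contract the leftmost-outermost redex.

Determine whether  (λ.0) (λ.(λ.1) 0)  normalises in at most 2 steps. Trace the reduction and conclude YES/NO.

  start: (λ.0) (λ.(λ.1) 0)
  →1  λ.(λ.1) 0
  →2  λ.0

Answer: YES — reaches normal form λ.0 in 2 ≤ 2 steps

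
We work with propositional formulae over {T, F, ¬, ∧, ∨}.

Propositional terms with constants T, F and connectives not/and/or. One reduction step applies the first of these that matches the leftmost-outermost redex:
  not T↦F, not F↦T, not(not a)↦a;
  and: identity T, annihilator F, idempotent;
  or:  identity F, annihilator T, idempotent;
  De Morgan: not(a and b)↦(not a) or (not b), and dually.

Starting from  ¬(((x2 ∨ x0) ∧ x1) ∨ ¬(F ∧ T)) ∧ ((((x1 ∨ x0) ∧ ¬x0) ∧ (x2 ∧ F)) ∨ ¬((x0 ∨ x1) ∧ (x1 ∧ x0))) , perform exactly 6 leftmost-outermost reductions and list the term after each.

Answer: after 6 steps: F ∧ ((((x1 ∨ x0) ∧ ¬x0) ∧ (x2 ∧ F)) ∨ ¬((x0 ∨ x1) ∧ (x1 ∧ x0)))

Reduction:
  start: ¬(((x2 ∨ x0) ∧ x1) ∨ ¬(F ∧ T)) ∧ ((((x1 ∨ x0) ∧ ¬x0) ∧ (x2 ∧ F)) ∨ ¬((x0 ∨ x1) ∧ (x1 ∧ x0)))
  step 1: (¬((x2 ∨ x0) ∧ x1) ∧ ¬¬(F ∧ T)) ∧ ((((x1 ∨ x0) ∧ ¬x0) ∧ (x2 ∧ F)) ∨ ¬((x0 ∨ x1) ∧ (x1 ∧ x0)))
  step 2: ((¬(x2 ∨ x0) ∨ ¬x1) ∧ ¬¬(F ∧ T)) ∧ ((((x1 ∨ x0) ∧ ¬x0) ∧ (x2 ∧ F)) ∨ ¬((x0 ∨ x1) ∧ (x1 ∧ x0)))
  step 3: (((¬x2 ∧ ¬x0) ∨ ¬x1) ∧ ¬¬(F ∧ T)) ∧ ((((x1 ∨ x0) ∧ ¬x0) ∧ (x2 ∧ F)) ∨ ¬((x0 ∨ x1) ∧ (x1 ∧ x0)))
  step 4: (((¬x2 ∧ ¬x0) ∨ ¬x1) ∧ (F ∧ T)) ∧ ((((x1 ∨ x0) ∧ ¬x0) ∧ (x2 ∧ F)) ∨ ¬((x0 ∨ x1) ∧ (x1 ∧ x0)))
  step 5: (((¬x2 ∧ ¬x0) ∨ ¬x1) ∧ F) ∧ ((((x1 ∨ x0) ∧ ¬x0) ∧ (x2 ∧ F)) ∨ ¬((x0 ∨ x1) ∧ (x1 ∧ x0)))
  step 6: F ∧ ((((x1 ∨ x0) ∧ ¬x0) ∧ (x2 ∧ F)) ∨ ¬((x0 ∨ x1) ∧ (x1 ∧ x0)))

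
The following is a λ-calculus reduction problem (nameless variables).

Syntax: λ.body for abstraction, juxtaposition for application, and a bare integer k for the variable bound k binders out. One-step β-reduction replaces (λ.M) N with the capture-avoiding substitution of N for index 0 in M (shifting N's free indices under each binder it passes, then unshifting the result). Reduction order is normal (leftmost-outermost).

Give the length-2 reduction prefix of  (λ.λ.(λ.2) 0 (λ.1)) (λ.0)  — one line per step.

  start: (λ.λ.(λ.2) 0 (λ.1)) (λ.0)
  →1  λ.(λ.λ.0) 0 (λ.1)
  →2  λ.(λ.0) (λ.1)

Answer: after 2 steps: λ.(λ.0) (λ.1)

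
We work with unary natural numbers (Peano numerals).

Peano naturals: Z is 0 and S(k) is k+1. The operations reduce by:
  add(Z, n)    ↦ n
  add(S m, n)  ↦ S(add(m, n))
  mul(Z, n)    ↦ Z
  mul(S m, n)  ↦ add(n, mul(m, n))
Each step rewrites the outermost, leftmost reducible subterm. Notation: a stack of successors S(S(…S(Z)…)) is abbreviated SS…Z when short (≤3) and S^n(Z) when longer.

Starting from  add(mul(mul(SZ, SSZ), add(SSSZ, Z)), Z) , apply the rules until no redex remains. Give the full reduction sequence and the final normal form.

Answer: normal form = S^6(Z)  (in 31 steps)

Working:
  start: add(mul(mul(SZ, SSZ), add(SSSZ, Z)), Z)
  step 1: add(mul(add(SSZ, mul(Z, SSZ)), add(SSSZ, Z)), Z)
  step 2: add(mul(S(add(SZ, mul(Z, SSZ))), add(SSSZ, Z)), Z)
  step 3: add(add(add(SSSZ, Z), mul(add(SZ, mul(Z, SSZ)), add(SSSZ, Z))), Z)
  step 4: add(add(S(add(SSZ, Z)), mul(add(SZ, mul(Z, SSZ)), add(SSSZ, Z))), Z)
  step 5: add(S(add(add(SSZ, Z), mul(add(SZ, mul(Z, SSZ)), add(SSSZ, Z)))), Z)
  step 6: S(add(add(add(SSZ, Z), mul(add(SZ, mul(Z, SSZ)), add(SSSZ, Z))), Z))
  step 7: S(add(add(S(add(SZ, Z)), mul(add(SZ, mul(Z, SSZ)), add(SSSZ, Z))), Z))
  step 8: S(add(S(add(add(SZ, Z), mul(add(SZ, mul(Z, SSZ)), add(SSSZ, Z)))), Z))
  step 9: S(S(add(add(add(SZ, Z), mul(add(SZ, mul(Z, SSZ)), add(SSSZ, Z))), Z)))
  step 10: S(S(add(add(S(add(Z, Z)), mul(add(SZ, mul(Z, SSZ)), add(SSSZ, Z))), Z)))
  step 11: S(S(add(S(add(add(Z, Z), mul(add(SZ, mul(Z, SSZ)), add(SSSZ, Z)))), Z)))
  step 12: S(S(S(add(add(add(Z, Z), mul(add(SZ, mul(Z, SSZ)), add(SSSZ, Z))), Z))))
  step 13: S(S(S(add(add(Z, mul(add(SZ, mul(Z, SSZ)), add(SSSZ, Z))), Z))))
  step 14: S(S(S(add(mul(add(SZ, mul(Z, SSZ)), add(SSSZ, Z)), Z))))
  step 15: S(S(S(add(mul(S(add(Z, mul(Z, SSZ))), add(SSSZ, Z)), Z))))
  step 16: S(S(S(add(add(add(SSSZ, Z), mul(add(Z, mul(Z, SSZ)), add(SSSZ, Z))), Z))))
  step 17: S(S(S(add(add(S(add(SSZ, Z)), mul(add(Z, mul(Z, SSZ)), add(SSSZ, Z))), Z))))
  step 18: S(S(S(add(S(add(add(SSZ, Z), mul(add(Z, mul(Z, SSZ)), add(SSSZ, Z)))), Z))))
  step 19: S(S(S(S(add(add(add(SSZ, Z), mul(add(Z, mul(Z, SSZ)), add(SSSZ, Z))), Z)))))
  step 20: S(S(S(S(add(add(S(add(SZ, Z)), mul(add(Z, mul(Z, SSZ)), add(SSSZ, Z))), Z)))))
  step 21: S(S(S(S(add(S(add(add(SZ, Z), mul(add(Z, mul(Z, SSZ)), add(SSSZ, Z)))), Z)))))
  step 22: S(S(S(S(S(add(add(add(SZ, Z), mul(add(Z, mul(Z, SSZ)), add(SSSZ, Z))), Z))))))
  step 23: S(S(S(S(S(add(add(S(add(Z, Z)), mul(add(Z, mul(Z, SSZ)), add(SSSZ, Z))), Z))))))
  step 24: S(S(S(S(S(add(S(add(add(Z, Z), mul(add(Z, mul(Z, SSZ)), add(SSSZ, Z)))), Z))))))
  step 25: S(S(S(S(S(S(add(add(add(Z, Z), mul(add(Z, mul(Z, SSZ)), add(SSSZ, Z))), Z)))))))
  step 26: S(S(S(S(S(S(add(add(Z, mul(add(Z, mul(Z, SSZ)), add(SSSZ, Z))), Z)))))))
  step 27: S(S(S(S(S(S(add(mul(add(Z, mul(Z, SSZ)), add(SSSZ, Z)), Z)))))))
  step 28: S(S(S(S(S(S(add(mul(mul(Z, SSZ), add(SSSZ, Z)), Z)))))))
  step 29: S(S(S(S(S(S(add(mul(Z, add(SSSZ, Z)), Z)))))))
  step 30: S(S(S(S(S(S(add(Z, Z)))))))
  step 31: S^6(Z)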